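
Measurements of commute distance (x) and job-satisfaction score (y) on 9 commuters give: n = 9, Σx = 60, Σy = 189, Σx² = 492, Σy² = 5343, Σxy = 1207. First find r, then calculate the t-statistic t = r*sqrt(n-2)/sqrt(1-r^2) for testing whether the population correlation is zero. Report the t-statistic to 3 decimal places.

-0.399

S_xy = nΣxy − ΣxΣy = 9·1207 − 60·189 = 10863 − 11340 = -477
S_xx = nΣx² − (Σx)² = 9·492 − 60² = 4428 − 3600 = 828
S_yy = nΣy² − (Σy)² = 9·5343 − 189² = 48087 − 35721 = 12366
r = S_xy / √(S_xx·S_yy) = -477 / √(828·12366) = -477 / √10239048 = -477 / 3199.8512 = -0.1491
t = r·√(n−2)/√(1−r²) = -0.1491·√7 / √(1−0.022231) = -0.394482 / 0.988822 = -0.399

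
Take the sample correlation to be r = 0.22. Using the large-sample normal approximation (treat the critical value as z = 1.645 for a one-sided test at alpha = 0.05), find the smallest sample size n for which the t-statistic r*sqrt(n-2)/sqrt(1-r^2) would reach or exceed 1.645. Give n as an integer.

56

Need r·√(n−2)/√(1−r²) ≥ 1.645
√(n−2) ≥ 1.645·√(1−0.0484) / 0.22 = 1.645·0.975500 / 0.22 = 7.2941
n−2 ≥ 53.2039  ⇒  n ≥ 55.2039
Smallest integer n = 56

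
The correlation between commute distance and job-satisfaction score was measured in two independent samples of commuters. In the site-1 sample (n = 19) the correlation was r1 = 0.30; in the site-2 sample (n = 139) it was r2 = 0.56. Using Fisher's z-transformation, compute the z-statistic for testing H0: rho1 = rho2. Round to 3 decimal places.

-1.223

z1 = atanh(0.30) = 0.309520,  z2 = atanh(0.56) = 0.632833
SE = √(1/(n1−3) + 1/(n2−3)) = √(1/16 + 1/136) = √(0.0625000 + 0.0073529) = √0.0698529 = 0.264297
z = (z1 − z2)/SE = (0.309520 − 0.632833) / 0.264297 = -0.323313 / 0.264297 = -1.223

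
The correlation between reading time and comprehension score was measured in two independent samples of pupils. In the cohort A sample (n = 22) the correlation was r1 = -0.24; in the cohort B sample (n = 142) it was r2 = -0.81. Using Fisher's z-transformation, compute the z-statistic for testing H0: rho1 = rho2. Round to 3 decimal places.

Fisher z-transforms: z1 = atanh(-0.24) = -0.244774, z2 = atanh(-0.81) = -1.127029; difference d = 0.882255
Var(d) = 1/19 + 1/139 = 0.0526316 + 0.0071942 = 0.0598258
z = d/√Var(d) = 0.882255 / √0.0598258 = 0.882255 / 0.244593 = 3.607

3.607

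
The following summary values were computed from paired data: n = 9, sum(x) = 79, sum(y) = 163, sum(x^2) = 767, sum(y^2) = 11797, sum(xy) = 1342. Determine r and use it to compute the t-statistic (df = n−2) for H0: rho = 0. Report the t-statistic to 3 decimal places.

Numerator: nΣxy − (Σx)(Σy) = 9·1342 − (79)(163) = -799
Denominator: √[(nΣx²−(Σx)²)(nΣy²−(Σy)²)]
  nΣx²−(Σx)² = 9·767 − 6241 = 662;  nΣy²−(Σy)² = 9·11797 − 26569 = 79604
  √(662·79604) = √52697848 = 7259.3283
r = -799 / 7259.3283 = -0.1101
t = r·√(n−2)/√(1−r²) = -0.1101·√7 / √(1−0.012122) = -0.291297 / 0.993921 = -0.293

-0.293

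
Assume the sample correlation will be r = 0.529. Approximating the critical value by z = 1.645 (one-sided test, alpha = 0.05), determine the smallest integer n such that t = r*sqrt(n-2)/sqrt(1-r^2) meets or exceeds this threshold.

r√(n−2)/√(1−r²) ≥ 1.645  ⇔  n−2 ≥ (1.645)²·(1−r²)/r²
(1−r²)/r² = (1−0.279841)/0.279841 = 2.5735
n ≥ 2 + 2.706025·2.5735 = 2 + 6.9640 = 8.9640
⌈8.9640⌉ = 9

9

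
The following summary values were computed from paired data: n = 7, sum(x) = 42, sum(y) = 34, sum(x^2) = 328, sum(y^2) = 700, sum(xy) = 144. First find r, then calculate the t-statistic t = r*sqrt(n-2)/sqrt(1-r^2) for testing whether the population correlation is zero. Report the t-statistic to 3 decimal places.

Numerator: nΣxy − (Σx)(Σy) = 7·144 − (42)(34) = -420
Denominator: √[(nΣx²−(Σx)²)(nΣy²−(Σy)²)]
  nΣx²−(Σx)² = 7·328 − 1764 = 532;  nΣy²−(Σy)² = 7·700 − 1156 = 3744
  √(532·3744) = √1991808 = 1411.3143
r = -420 / 1411.3143 = -0.2976
t = r·√(n−2)/√(1−r²) = -0.2976·√5 / √(1−0.088566) = -0.665454 / 0.954691 = -0.697

-0.697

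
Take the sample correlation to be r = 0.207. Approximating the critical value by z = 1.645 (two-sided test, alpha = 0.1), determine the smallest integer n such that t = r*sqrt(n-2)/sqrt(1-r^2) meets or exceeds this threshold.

r√(n−2)/√(1−r²) ≥ 1.645  ⇔  n−2 ≥ (1.645)²·(1−r²)/r²
(1−r²)/r² = (1−0.042849)/0.042849 = 22.3378
n ≥ 2 + 2.706025·22.3378 = 2 + 60.4466 = 62.4466
⌈62.4466⌉ = 63

63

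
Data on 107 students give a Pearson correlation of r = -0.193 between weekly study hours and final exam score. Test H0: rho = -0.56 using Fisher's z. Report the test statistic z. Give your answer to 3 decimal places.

4.460

z_r = atanh(-0.193) = -0.195451,  z_0 = atanh(-0.56) = -0.632833
SE = 1/√(n−3) = 1/√104 = 0.098058
z = (z_r − z_0)/SE = (-0.195451 − (-0.632833)) / 0.098058 = 0.437382 / 0.098058 = 4.460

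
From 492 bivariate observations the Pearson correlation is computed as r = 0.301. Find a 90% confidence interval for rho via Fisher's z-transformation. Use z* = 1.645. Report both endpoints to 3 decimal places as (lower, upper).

(0.232, 0.367)

Fisher z: z_r = atanh(r) = ½·ln((1+0.301)/(1−0.301)) = 0.310619
SE(z) = 1/√(n−3) = 1/√489 = 0.045222
90% ⇒ z* = 1.645; margin = 1.645·0.045222 = 0.074390
CI on z-scale: (0.236229, 0.385009)
Back-transform: tanh(0.236229) = 0.231931, tanh(0.385009) = 0.367050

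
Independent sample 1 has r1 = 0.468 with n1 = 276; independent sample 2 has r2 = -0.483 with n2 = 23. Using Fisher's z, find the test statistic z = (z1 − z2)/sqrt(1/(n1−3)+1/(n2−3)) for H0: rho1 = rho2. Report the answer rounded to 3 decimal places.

z1 = atanh(0.468) = 0.507506,  z2 = atanh(-0.483) = -0.526890
SE = √(1/(n1−3) + 1/(n2−3)) = √(1/273 + 1/20) = √(0.0036630 + 0.0500000) = √0.0536630 = 0.231653
z = (z1 − z2)/SE = (0.507506 − (-0.526890)) / 0.231653 = 1.034396 / 0.231653 = 4.465

4.465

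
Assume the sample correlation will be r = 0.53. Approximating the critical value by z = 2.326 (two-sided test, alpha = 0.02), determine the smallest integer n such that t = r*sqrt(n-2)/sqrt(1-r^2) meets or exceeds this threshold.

r√(n−2)/√(1−r²) ≥ 2.326  ⇔  n−2 ≥ (2.326)²·(1−r²)/r²
(1−r²)/r² = (1−0.2809)/0.2809 = 2.5600
n ≥ 2 + 5.410276·2.5600 = 2 + 13.8503 = 15.8503
⌈15.8503⌉ = 16

16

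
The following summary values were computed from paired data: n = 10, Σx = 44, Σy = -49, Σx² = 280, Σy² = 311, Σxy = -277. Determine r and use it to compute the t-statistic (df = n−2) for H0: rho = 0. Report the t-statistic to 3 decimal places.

S_xy = nΣxy − ΣxΣy = 10·(-277) − 44·(-49) = -2770 − (-2156) = -614
S_xx = nΣx² − (Σx)² = 10·280 − 44² = 2800 − 1936 = 864
S_yy = nΣy² − (Σy)² = 10·311 − (-49)² = 3110 − 2401 = 709
r = S_xy / √(S_xx·S_yy) = -614 / √(864·709) = -614 / √612576 = -614 / 782.6723 = -0.7845
t = r·√(n−2)/√(1−r²) = -0.7845·√8 / √(1−0.615440) = -2.218901 / 0.620129 = -3.578

-3.578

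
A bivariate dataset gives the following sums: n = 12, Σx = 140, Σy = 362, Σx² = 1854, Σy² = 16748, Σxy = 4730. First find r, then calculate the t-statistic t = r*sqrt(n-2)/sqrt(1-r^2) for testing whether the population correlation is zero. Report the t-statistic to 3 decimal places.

Numerator: nΣxy − (Σx)(Σy) = 12·4730 − (140)(362) = 6080
Denominator: √[(nΣx²−(Σx)²)(nΣy²−(Σy)²)]
  nΣx²−(Σx)² = 12·1854 − 19600 = 2648;  nΣy²−(Σy)² = 12·16748 − 131044 = 69932
  √(2648·69932) = √185179936 = 13608.0835
r = 6080 / 13608.0835 = 0.4468
t = r·√(n−2)/√(1−r²) = 0.4468·√10 / √(1−0.199630) = 1.412906 / 0.894634 = 1.579

1.579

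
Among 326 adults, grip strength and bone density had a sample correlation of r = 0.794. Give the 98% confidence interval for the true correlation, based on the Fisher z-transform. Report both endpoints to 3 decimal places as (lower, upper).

(0.741, 0.837)

z_r = atanh(0.794) = 1.082163;  SE = 1/√(n−3) = 1/√323 = 0.055641
z-limits: 1.082163 ± 2.326·0.055641 = 1.082163 ± 0.129421 = [0.952742, 1.211584]
ρ-limits: (tanh 0.952742, tanh 1.211584) = (0.741, 0.837)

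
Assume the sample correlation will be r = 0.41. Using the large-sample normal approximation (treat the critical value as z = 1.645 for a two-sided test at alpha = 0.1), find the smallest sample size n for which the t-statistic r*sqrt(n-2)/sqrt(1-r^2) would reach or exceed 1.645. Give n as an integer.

r√(n−2)/√(1−r²) ≥ 1.645  ⇔  n−2 ≥ (1.645)²·(1−r²)/r²
(1−r²)/r² = (1−0.1681)/0.1681 = 4.9488
n ≥ 2 + 2.706025·4.9488 = 2 + 13.3916 = 15.3916
⌈15.3916⌉ = 16

16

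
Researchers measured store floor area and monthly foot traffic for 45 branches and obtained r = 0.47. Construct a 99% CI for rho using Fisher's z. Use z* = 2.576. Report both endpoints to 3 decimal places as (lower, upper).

z_r = atanh(0.47) = 0.510070;  SE = 1/√(n−3) = 1/√42 = 0.154303
z-limits: 0.510070 ± 2.576·0.154303 = 0.510070 ± 0.397485 = [0.112585, 0.907555]
ρ-limits: (tanh 0.112585, tanh 0.907555) = (0.112, 0.720)

(0.112, 0.720)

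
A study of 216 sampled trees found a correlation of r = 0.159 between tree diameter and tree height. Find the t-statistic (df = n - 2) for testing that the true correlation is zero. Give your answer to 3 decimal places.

t = r·√(n−2) / √(1−r²) with r = 0.159, n = 216
  = 0.159·√214 / √(1 − 0.025281)
  = 0.159·14.628739 / 0.987279
  = 2.325970 / 0.987279 = 2.356

2.356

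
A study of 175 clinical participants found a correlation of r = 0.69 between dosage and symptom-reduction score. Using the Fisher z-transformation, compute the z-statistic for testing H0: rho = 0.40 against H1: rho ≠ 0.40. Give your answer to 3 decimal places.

Fisher z: atanh(0.69) = 0.847956, atanh(0.40) = 0.423649
z = (z_r − z_0)·√(n−3) = (0.847956 − 0.423649)·√172 = 0.424307 · 13.114877 = 5.565

5.565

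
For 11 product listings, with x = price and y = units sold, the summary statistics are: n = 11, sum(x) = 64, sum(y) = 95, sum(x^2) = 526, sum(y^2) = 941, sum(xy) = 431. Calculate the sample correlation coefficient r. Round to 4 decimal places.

Numerator: nΣxy − (Σx)(Σy) = 11·431 − (64)(95) = -1339
Denominator: √[(nΣx²−(Σx)²)(nΣy²−(Σy)²)]
  nΣx²−(Σx)² = 11·526 − 4096 = 1690;  nΣy²−(Σy)² = 11·941 − 9025 = 1326
  √(1690·1326) = √2240940 = 1496.9770
r = -1339 / 1496.9770 = -0.8945

-0.8945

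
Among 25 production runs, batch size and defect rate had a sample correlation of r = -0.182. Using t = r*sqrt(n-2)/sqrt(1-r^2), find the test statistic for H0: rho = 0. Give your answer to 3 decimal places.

t = r·√(n−2) / √(1−r²) with r = -0.182, n = 25
  = -0.182·√23 / √(1 − 0.033124)
  = -0.182·4.795832 / 0.983299
  = -0.872841 / 0.983299 = -0.888

-0.888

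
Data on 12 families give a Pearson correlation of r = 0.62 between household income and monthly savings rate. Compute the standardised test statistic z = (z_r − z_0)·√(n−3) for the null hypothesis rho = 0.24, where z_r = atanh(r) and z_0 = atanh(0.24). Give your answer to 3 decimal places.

1.441

Fisher z: atanh(0.62) = 0.725005, atanh(0.24) = 0.244774
z = (z_r − z_0)·√(n−3) = (0.725005 − 0.244774)·√9 = 0.480231 · 3.000000 = 1.441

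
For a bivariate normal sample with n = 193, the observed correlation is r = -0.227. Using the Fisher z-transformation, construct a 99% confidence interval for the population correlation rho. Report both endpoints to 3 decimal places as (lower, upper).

(-0.395, -0.044)

Fisher z: z_r = atanh(r) = ½·ln((1+(-0.227))/(1−(-0.227))) = -0.231024
SE(z) = 1/√(n−3) = 1/√190 = 0.072548
99% ⇒ z* = 2.576; margin = 2.576·0.072548 = 0.186884
CI on z-scale: (-0.417908, -0.044140)
Back-transform: tanh(-0.417908) = -0.395167, tanh(-0.044140) = -0.044111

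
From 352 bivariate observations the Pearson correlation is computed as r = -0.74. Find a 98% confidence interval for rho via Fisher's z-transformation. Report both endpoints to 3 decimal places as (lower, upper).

Fisher z: z_r = atanh(r) = ½·ln((1+(-0.74))/(1−(-0.74))) = -0.950479
SE(z) = 1/√(n−3) = 1/√349 = 0.053529
98% ⇒ z* = 2.326; margin = 2.326·0.053529 = 0.124508
CI on z-scale: (-1.074987, -0.825971)
Back-transform: tanh(-1.074987) = -0.791333, tanh(-0.825971) = -0.678307

(-0.791, -0.678)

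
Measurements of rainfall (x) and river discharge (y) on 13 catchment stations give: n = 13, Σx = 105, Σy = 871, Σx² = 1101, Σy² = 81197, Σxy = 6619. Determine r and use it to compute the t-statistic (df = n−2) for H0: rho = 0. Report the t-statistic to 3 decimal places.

Numerator: nΣxy − (Σx)(Σy) = 13·6619 − (105)(871) = -5408
Denominator: √[(nΣx²−(Σx)²)(nΣy²−(Σy)²)]
  nΣx²−(Σx)² = 13·1101 − 11025 = 3288;  nΣy²−(Σy)² = 13·81197 − 758641 = 296920
  √(3288·296920) = √976272960 = 31245.3670
r = -5408 / 31245.3670 = -0.1731
t = r·√(n−2)/√(1−r²) = -0.1731·√11 / √(1−0.029964) = -0.574108 / 0.984904 = -0.583

-0.583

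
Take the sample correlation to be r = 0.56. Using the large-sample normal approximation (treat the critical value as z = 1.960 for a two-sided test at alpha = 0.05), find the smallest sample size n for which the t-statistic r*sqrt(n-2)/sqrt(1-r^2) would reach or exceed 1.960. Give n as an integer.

Need r·√(n−2)/√(1−r²) ≥ 1.960
√(n−2) ≥ 1.960·√(1−0.3136) / 0.56 = 1.960·0.828493 / 0.56 = 2.8997
n−2 ≥ 8.4083  ⇒  n ≥ 10.4083
Smallest integer n = 11

11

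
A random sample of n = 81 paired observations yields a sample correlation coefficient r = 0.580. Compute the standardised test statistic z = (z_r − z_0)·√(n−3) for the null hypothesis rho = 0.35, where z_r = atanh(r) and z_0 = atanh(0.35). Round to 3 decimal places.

2.623

z_r = atanh(0.580) = 0.662463,  z_0 = atanh(0.35) = 0.365444
SE = 1/√(n−3) = 1/√78 = 0.113228
z = (z_r − z_0)/SE = (0.662463 − 0.365444) / 0.113228 = 0.297019 / 0.113228 = 2.623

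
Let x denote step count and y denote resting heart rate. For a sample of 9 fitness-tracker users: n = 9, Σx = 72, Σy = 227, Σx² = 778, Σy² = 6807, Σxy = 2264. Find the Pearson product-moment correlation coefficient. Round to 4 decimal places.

0.9585

S_xy = nΣxy − ΣxΣy = 9·2264 − 72·227 = 20376 − 16344 = 4032
S_xx = nΣx² − (Σx)² = 9·778 − 72² = 7002 − 5184 = 1818
S_yy = nΣy² − (Σy)² = 9·6807 − 227² = 61263 − 51529 = 9734
r = S_xy / √(S_xx·S_yy) = 4032 / √(1818·9734) = 4032 / √17696412 = 4032 / 4206.7104 = 0.9585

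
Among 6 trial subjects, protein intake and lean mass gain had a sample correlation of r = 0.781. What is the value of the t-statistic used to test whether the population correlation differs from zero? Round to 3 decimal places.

2.501

1 − r² = 1 − 0.609961 = 0.390039;  √(1−r²) = 0.624531
√(n−2) = √4 = 2.000000
t = r·√(n−2)/√(1−r²) = 0.781 · 2.000000 / 0.624531 = 2.501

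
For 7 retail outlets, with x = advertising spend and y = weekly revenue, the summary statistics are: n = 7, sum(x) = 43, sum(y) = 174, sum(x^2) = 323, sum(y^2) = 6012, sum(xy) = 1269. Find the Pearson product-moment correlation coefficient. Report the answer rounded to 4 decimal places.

0.6352

S_xy = nΣxy − ΣxΣy = 7·1269 − 43·174 = 8883 − 7482 = 1401
S_xx = nΣx² − (Σx)² = 7·323 − 43² = 2261 − 1849 = 412
S_yy = nΣy² − (Σy)² = 7·6012 − 174² = 42084 − 30276 = 11808
r = S_xy / √(S_xx·S_yy) = 1401 / √(412·11808) = 1401 / √4864896 = 1401 / 2205.6509 = 0.6352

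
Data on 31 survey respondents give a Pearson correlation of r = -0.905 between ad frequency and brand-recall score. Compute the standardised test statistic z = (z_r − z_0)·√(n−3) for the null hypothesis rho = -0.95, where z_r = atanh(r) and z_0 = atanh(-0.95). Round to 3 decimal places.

1.760

z_r = atanh(-0.905) = -1.499180,  z_0 = atanh(-0.95) = -1.831781
SE = 1/√(n−3) = 1/√28 = 0.188982
z = (z_r − z_0)/SE = (-1.499180 − (-1.831781)) / 0.188982 = 0.332601 / 0.188982 = 1.760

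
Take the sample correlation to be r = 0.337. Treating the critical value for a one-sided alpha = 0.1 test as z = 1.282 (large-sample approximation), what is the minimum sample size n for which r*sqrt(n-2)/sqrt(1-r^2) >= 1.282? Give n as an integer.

r√(n−2)/√(1−r²) ≥ 1.282  ⇔  n−2 ≥ (1.282)²·(1−r²)/r²
(1−r²)/r² = (1−0.113569)/0.113569 = 7.8052
n ≥ 2 + 1.643524·7.8052 = 2 + 12.8280 = 14.8280
⌈14.8280⌉ = 15

15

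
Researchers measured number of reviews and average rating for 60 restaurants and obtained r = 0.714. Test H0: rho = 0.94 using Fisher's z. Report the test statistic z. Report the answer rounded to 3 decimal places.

-6.363

Fisher z: atanh(0.714) = 0.895297, atanh(0.94) = 1.738049
z = (z_r − z_0)·√(n−3) = (0.895297 − 1.738049)·√57 = -0.842752 · 7.549834 = -6.363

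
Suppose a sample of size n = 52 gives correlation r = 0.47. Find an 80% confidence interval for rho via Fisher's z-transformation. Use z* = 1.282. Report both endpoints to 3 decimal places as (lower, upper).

(0.316, 0.600)

Fisher z: z_r = atanh(r) = ½·ln((1+0.47)/(1−0.47)) = 0.510070
SE(z) = 1/√(n−3) = 1/√49 = 0.142857
80% ⇒ z* = 1.282; margin = 1.282·0.142857 = 0.183143
CI on z-scale: (0.326927, 0.693213)
Back-transform: tanh(0.326927) = 0.315757, tanh(0.693213) = 0.600042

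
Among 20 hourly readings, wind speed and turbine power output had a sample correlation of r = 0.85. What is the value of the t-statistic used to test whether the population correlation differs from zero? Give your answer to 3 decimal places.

1 − r² = 1 − 0.7225 = 0.2775;  √(1−r²) = 0.526783
√(n−2) = √18 = 4.242641
t = r·√(n−2)/√(1−r²) = 0.85 · 4.242641 / 0.526783 = 6.846

6.846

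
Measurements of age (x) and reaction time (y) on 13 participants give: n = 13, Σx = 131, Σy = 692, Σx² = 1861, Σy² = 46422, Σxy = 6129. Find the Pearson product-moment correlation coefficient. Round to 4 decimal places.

S_xy = nΣxy − ΣxΣy = 13·6129 − 131·692 = 79677 − 90652 = -10975
S_xx = nΣx² − (Σx)² = 13·1861 − 131² = 24193 − 17161 = 7032
S_yy = nΣy² − (Σy)² = 13·46422 − 692² = 603486 − 478864 = 124622
r = S_xy / √(S_xx·S_yy) = -10975 / √(7032·124622) = -10975 / √876341904 = -10975 / 29603.0725 = -0.3707

-0.3707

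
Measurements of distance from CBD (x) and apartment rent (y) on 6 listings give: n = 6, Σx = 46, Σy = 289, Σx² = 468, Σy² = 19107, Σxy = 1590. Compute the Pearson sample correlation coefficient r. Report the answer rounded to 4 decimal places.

-0.8089

Numerator: nΣxy − (Σx)(Σy) = 6·1590 − (46)(289) = -3754
Denominator: √[(nΣx²−(Σx)²)(nΣy²−(Σy)²)]
  nΣx²−(Σx)² = 6·468 − 2116 = 692;  nΣy²−(Σy)² = 6·19107 − 83521 = 31121
  √(692·31121) = √21535732 = 4640.6607
r = -3754 / 4640.6607 = -0.8089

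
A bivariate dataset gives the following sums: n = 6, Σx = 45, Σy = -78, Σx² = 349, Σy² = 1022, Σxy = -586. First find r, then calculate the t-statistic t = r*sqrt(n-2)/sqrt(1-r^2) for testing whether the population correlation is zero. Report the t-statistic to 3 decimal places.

S_xy = nΣxy − ΣxΣy = 6·(-586) − 45·(-78) = -3516 − (-3510) = -6
S_xx = nΣx² − (Σx)² = 6·349 − 45² = 2094 − 2025 = 69
S_yy = nΣy² − (Σy)² = 6·1022 − (-78)² = 6132 − 6084 = 48
r = S_xy / √(S_xx·S_yy) = -6 / √(69·48) = -6 / √3312 = -6 / 57.5500 = -0.1043
t = r·√(n−2)/√(1−r²) = -0.1043·√4 / √(1−0.010878) = -0.208600 / 0.994546 = -0.210

-0.210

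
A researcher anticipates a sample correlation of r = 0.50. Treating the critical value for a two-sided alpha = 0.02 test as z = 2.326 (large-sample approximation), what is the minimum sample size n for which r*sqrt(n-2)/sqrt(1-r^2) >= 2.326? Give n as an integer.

Need r·√(n−2)/√(1−r²) ≥ 2.326
√(n−2) ≥ 2.326·√(1−0.2500) / 0.50 = 2.326·0.866025 / 0.50 = 4.0287
n−2 ≥ 16.2304  ⇒  n ≥ 18.2304
Smallest integer n = 19

19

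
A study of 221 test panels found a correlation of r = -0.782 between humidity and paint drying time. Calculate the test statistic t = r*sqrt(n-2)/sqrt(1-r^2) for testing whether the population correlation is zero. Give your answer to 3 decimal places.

t = r·√(n−2) / √(1−r²) with r = -0.782, n = 221
  = -0.782·√219 / √(1 − 0.611524)
  = -0.782·14.798649 / 0.623278
  = -11.572544 / 0.623278 = -18.567

-18.567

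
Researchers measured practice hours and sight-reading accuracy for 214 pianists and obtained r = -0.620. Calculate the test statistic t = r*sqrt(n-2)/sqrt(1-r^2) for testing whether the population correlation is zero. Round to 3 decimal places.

-11.506

1 − r² = 1 − 0.384400 = 0.615600;  √(1−r²) = 0.784602
√(n−2) = √212 = 14.560220
t = r·√(n−2)/√(1−r²) = -0.620 · 14.560220 / 0.784602 = -11.506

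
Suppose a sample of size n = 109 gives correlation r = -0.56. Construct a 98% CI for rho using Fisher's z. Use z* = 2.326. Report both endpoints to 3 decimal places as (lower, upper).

(-0.696, -0.386)

z_r = atanh(-0.56) = -0.632833;  SE = 1/√(n−3) = 1/√106 = 0.097129
z-limits: -0.632833 ± 2.326·0.097129 = -0.632833 ± 0.225922 = [-0.858755, -0.406911]
ρ-limits: (tanh -0.858755, tanh -0.406911) = (-0.696, -0.386)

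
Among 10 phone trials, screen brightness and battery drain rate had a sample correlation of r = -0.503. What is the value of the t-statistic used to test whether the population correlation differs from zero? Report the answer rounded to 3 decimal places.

-1.646

t = r·√(n−2) / √(1−r²) with r = -0.503, n = 10
  = -0.503·√8 / √(1 − 0.253009)
  = -0.503·2.828427 / 0.864286
  = -1.422699 / 0.864286 = -1.646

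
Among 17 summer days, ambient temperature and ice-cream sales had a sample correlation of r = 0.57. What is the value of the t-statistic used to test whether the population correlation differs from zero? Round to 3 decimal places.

t = r·√(n−2) / √(1−r²) with r = 0.57, n = 17
  = 0.57·√15 / √(1 − 0.3249)
  = 0.57·3.872983 / 0.821645
  = 2.207600 / 0.821645 = 2.687

2.687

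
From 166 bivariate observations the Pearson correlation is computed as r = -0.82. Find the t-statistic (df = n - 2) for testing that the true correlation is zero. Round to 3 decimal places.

1 − r² = 1 − 0.6724 = 0.3276;  √(1−r²) = 0.572364
√(n−2) = √164 = 12.806248
t = r·√(n−2)/√(1−r²) = -0.82 · 12.806248 / 0.572364 = -18.347

-18.347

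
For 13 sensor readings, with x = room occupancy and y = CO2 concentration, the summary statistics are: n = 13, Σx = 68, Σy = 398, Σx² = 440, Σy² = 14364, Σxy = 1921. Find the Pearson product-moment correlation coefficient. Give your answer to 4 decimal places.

Numerator: nΣxy − (Σx)(Σy) = 13·1921 − (68)(398) = -2091
Denominator: √[(nΣx²−(Σx)²)(nΣy²−(Σy)²)]
  nΣx²−(Σx)² = 13·440 − 4624 = 1096;  nΣy²−(Σy)² = 13·14364 − 158404 = 28328
  √(1096·28328) = √31047488 = 5572.0273
r = -2091 / 5572.0273 = -0.3753

-0.3753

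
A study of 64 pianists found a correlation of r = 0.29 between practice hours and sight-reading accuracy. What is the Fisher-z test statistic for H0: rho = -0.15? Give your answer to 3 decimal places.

3.512

z_r = atanh(0.29) = 0.298566,  z_0 = atanh(-0.15) = -0.151140
SE = 1/√(n−3) = 1/√61 = 0.128037
z = (z_r − z_0)/SE = (0.298566 − (-0.151140)) / 0.128037 = 0.449706 / 0.128037 = 3.512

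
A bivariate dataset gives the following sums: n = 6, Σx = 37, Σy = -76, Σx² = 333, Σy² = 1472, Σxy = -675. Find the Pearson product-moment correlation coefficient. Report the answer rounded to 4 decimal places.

-0.8929

S_xy = nΣxy − ΣxΣy = 6·(-675) − 37·(-76) = -4050 − (-2812) = -1238
S_xx = nΣx² − (Σx)² = 6·333 − 37² = 1998 − 1369 = 629
S_yy = nΣy² − (Σy)² = 6·1472 − (-76)² = 8832 − 5776 = 3056
r = S_xy / √(S_xx·S_yy) = -1238 / √(629·3056) = -1238 / √1922224 = -1238 / 1386.4429 = -0.8929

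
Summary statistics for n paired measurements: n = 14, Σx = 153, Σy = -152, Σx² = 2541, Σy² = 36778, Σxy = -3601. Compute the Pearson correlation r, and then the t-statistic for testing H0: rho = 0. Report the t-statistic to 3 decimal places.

S_xy = nΣxy − ΣxΣy = 14·(-3601) − 153·(-152) = -50414 − (-23256) = -27158
S_xx = nΣx² − (Σx)² = 14·2541 − 153² = 35574 − 23409 = 12165
S_yy = nΣy² − (Σy)² = 14·36778 − (-152)² = 514892 − 23104 = 491788
r = S_xy / √(S_xx·S_yy) = -27158 / √(12165·491788) = -27158 / √5982601020 = -27158 / 77347.2755 = -0.3511
t = r·√(n−2)/√(1−r²) = -0.3511·√12 / √(1−0.123271) = -1.216246 / 0.936338 = -1.299

-1.299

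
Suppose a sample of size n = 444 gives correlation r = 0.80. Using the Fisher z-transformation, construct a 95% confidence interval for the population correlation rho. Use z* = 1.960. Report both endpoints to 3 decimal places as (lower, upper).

(0.764, 0.831)

Fisher z: z_r = atanh(r) = ½·ln((1+0.80)/(1−0.80)) = 1.098612
SE(z) = 1/√(n−3) = 1/√441 = 0.047619
95% ⇒ z* = 1.960; margin = 1.960·0.047619 = 0.093333
CI on z-scale: (1.005279, 1.191945)
Back-transform: tanh(1.005279) = 0.763802, tanh(1.191945) = 0.831181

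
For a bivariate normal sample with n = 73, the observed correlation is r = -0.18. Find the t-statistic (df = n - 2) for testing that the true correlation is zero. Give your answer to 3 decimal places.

t = r·√(n−2) / √(1−r²) with r = -0.18, n = 73
  = -0.18·√71 / √(1 − 0.0324)
  = -0.18·8.426150 / 0.983667
  = -1.516707 / 0.983667 = -1.542

-1.542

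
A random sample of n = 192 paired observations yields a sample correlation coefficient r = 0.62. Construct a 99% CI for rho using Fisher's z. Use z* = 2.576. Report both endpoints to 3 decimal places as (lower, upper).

(0.491, 0.722)

Fisher z: z_r = atanh(r) = ½·ln((1+0.62)/(1−0.62)) = 0.725005
SE(z) = 1/√(n−3) = 1/√189 = 0.072739
99% ⇒ z* = 2.576; margin = 2.576·0.072739 = 0.187376
CI on z-scale: (0.537629, 0.912381)
Back-transform: tanh(0.537629) = 0.491191, tanh(0.912381) = 0.722273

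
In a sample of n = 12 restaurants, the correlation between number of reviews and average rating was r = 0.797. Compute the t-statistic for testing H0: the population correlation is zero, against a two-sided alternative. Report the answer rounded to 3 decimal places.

4.173

t = r·√(n−2) / √(1−r²) with r = 0.797, n = 12
  = 0.797·√10 / √(1 − 0.635209)
  = 0.797·3.162278 / 0.603979
  = 2.520336 / 0.603979 = 4.173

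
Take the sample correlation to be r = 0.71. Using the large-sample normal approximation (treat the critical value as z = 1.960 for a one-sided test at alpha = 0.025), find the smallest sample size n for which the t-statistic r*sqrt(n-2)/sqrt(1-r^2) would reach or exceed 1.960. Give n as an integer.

Need r·√(n−2)/√(1−r²) ≥ 1.960
√(n−2) ≥ 1.960·√(1−0.5041) / 0.71 = 1.960·0.704202 / 0.71 = 1.9440
n−2 ≥ 3.7791  ⇒  n ≥ 5.7791
Smallest integer n = 6

6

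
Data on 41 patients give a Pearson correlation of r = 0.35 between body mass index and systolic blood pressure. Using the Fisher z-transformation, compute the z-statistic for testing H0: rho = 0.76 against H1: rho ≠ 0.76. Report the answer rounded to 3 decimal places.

z_r = atanh(0.35) = 0.365444,  z_0 = atanh(0.76) = 0.996215
SE = 1/√(n−3) = 1/√38 = 0.162221
z = (z_r − z_0)/SE = (0.365444 − 0.996215) / 0.162221 = -0.630771 / 0.162221 = -3.888

-3.888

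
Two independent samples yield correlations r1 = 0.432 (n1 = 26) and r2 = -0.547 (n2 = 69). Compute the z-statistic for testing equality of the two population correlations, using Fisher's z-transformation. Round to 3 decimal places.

4.446

Fisher z-transforms: z1 = atanh(0.432) = 0.462353, z2 = atanh(-0.547) = -0.614090; difference d = 1.076443
Var(d) = 1/23 + 1/66 = 0.0434783 + 0.0151515 = 0.0586298
z = d/√Var(d) = 1.076443 / √0.0586298 = 1.076443 / 0.242136 = 4.446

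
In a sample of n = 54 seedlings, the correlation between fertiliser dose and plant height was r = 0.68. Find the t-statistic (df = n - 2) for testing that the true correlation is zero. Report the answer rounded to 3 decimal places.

t = r·√(n−2) / √(1−r²) with r = 0.68, n = 54
  = 0.68·√52 / √(1 − 0.4624)
  = 0.68·7.211103 / 0.733212
  = 4.903550 / 0.733212 = 6.688

6.688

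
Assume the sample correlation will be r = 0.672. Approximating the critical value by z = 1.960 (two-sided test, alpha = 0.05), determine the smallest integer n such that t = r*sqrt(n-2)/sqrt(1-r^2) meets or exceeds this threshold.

7

Need r·√(n−2)/√(1−r²) ≥ 1.960
√(n−2) ≥ 1.960·√(1−0.451584) / 0.672 = 1.960·0.740551 / 0.672 = 2.1599
n−2 ≥ 4.6652  ⇒  n ≥ 6.6652
Smallest integer n = 7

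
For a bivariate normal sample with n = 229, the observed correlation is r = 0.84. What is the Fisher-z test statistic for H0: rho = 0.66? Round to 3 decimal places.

Fisher z: atanh(0.84) = 1.221174, atanh(0.66) = 0.792814
z = (z_r − z_0)·√(n−3) = (1.221174 − 0.792814)·√226 = 0.428360 · 15.033296 = 6.440

6.440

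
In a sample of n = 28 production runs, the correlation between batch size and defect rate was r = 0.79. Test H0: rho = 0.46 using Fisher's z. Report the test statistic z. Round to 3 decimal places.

z_r = atanh(0.79) = 1.071432,  z_0 = atanh(0.46) = 0.497311
SE = 1/√(n−3) = 1/√25 = 0.200000
z = (z_r − z_0)/SE = (1.071432 − 0.497311) / 0.200000 = 0.574121 / 0.200000 = 2.871

2.871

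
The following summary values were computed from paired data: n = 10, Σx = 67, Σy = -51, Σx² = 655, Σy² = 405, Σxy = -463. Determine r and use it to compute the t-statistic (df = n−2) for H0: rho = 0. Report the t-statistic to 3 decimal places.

-2.787

S_xy = nΣxy − ΣxΣy = 10·(-463) − 67·(-51) = -4630 − (-3417) = -1213
S_xx = nΣx² − (Σx)² = 10·655 − 67² = 6550 − 4489 = 2061
S_yy = nΣy² − (Σy)² = 10·405 − (-51)² = 4050 − 2601 = 1449
r = S_xy / √(S_xx·S_yy) = -1213 / √(2061·1449) = -1213 / √2986389 = -1213 / 1728.1172 = -0.7019
t = r·√(n−2)/√(1−r²) = -0.7019·√8 / √(1−0.492664) = -1.985273 / 0.712275 = -2.787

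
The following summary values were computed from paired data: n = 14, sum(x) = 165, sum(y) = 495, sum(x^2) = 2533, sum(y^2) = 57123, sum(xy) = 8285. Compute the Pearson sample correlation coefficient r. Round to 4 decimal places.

0.5077

Numerator: nΣxy − (Σx)(Σy) = 14·8285 − (165)(495) = 34315
Denominator: √[(nΣx²−(Σx)²)(nΣy²−(Σy)²)]
  nΣx²−(Σx)² = 14·2533 − 27225 = 8237;  nΣy²−(Σy)² = 14·57123 − 245025 = 554697
  √(8237·554697) = √4569039189 = 67594.6683
r = 34315 / 67594.6683 = 0.5077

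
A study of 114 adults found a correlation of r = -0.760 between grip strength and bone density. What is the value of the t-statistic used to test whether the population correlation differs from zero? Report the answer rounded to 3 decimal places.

-12.375

1 − r² = 1 − 0.577600 = 0.422400;  √(1−r²) = 0.649923
√(n−2) = √112 = 10.583005
t = r·√(n−2)/√(1−r²) = -0.760 · 10.583005 / 0.649923 = -12.375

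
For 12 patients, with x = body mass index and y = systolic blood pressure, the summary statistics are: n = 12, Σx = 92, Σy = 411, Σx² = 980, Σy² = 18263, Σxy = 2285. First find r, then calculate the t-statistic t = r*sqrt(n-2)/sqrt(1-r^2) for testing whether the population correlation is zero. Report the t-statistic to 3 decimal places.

-4.331

Numerator: nΣxy − (Σx)(Σy) = 12·2285 − (92)(411) = -10392
Denominator: √[(nΣx²−(Σx)²)(nΣy²−(Σy)²)]
  nΣx²−(Σx)² = 12·980 − 8464 = 3296;  nΣy²−(Σy)² = 12·18263 − 168921 = 50235
  √(3296·50235) = √165574560 = 12867.5779
r = -10392 / 12867.5779 = -0.8076
t = r·√(n−2)/√(1−r²) = -0.8076·√10 / √(1−0.652218) = -2.553855 / 0.589730 = -4.331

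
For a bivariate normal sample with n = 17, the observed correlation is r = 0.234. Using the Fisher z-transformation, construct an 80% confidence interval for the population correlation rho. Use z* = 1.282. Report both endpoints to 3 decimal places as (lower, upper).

(-0.104, 0.523)

z_r = atanh(0.234) = 0.238417;  SE = 1/√(n−3) = 1/√14 = 0.267261
z-limits: 0.238417 ± 1.282·0.267261 = 0.238417 ± 0.342629 = [-0.104212, 0.581046]
ρ-limits: (tanh -0.104212, tanh 0.581046) = (-0.104, 0.523)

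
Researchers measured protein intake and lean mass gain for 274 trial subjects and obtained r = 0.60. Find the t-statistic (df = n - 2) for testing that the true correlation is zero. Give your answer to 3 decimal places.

12.369

t = r·√(n−2) / √(1−r²) with r = 0.60, n = 274
  = 0.60·√272 / √(1 − 0.3600)
  = 0.60·16.492423 / 0.800000
  = 9.895454 / 0.800000 = 12.369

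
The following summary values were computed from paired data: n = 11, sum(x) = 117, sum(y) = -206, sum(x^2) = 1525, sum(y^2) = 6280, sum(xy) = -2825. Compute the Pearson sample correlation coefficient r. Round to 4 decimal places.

Numerator: nΣxy − (Σx)(Σy) = 11·(-2825) − (117)(-206) = -6973
Denominator: √[(nΣx²−(Σx)²)(nΣy²−(Σy)²)]
  nΣx²−(Σx)² = 11·1525 − 13689 = 3086;  nΣy²−(Σy)² = 11·6280 − 42436 = 26644
  √(3086·26644) = √82223384 = 9067.7111
r = -6973 / 9067.7111 = -0.7690

-0.7690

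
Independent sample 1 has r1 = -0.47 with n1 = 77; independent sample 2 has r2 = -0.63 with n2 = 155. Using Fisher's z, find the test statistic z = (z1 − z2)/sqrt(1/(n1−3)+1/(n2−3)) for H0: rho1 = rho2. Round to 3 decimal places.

Fisher z-transforms: z1 = atanh(-0.47) = -0.510070, z2 = atanh(-0.63) = -0.741416; difference d = 0.231346
Var(d) = 1/74 + 1/152 = 0.0135135 + 0.0065789 = 0.0200924
z = d/√Var(d) = 0.231346 / √0.0200924 = 0.231346 / 0.141748 = 1.632

1.632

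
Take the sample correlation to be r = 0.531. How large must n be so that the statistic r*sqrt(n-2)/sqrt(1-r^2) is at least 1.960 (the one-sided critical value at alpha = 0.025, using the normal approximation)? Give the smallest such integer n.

Need r·√(n−2)/√(1−r²) ≥ 1.960
√(n−2) ≥ 1.960·√(1−0.281961) / 0.531 = 1.960·0.847372 / 0.531 = 3.1278
n−2 ≥ 9.7831  ⇒  n ≥ 11.7831
Smallest integer n = 12

12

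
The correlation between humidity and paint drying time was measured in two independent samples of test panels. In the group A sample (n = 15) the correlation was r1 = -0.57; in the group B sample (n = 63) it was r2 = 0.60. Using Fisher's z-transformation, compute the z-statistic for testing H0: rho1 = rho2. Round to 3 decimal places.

-4.240

Fisher z-transforms: z1 = atanh(-0.57) = -0.647523, z2 = atanh(0.60) = 0.693147; difference d = -1.340670
Var(d) = 1/12 + 1/60 = 0.0833333 + 0.0166667 = 0.1000000
z = d/√Var(d) = -1.340670 / √0.1000000 = -1.340670 / 0.316228 = -4.240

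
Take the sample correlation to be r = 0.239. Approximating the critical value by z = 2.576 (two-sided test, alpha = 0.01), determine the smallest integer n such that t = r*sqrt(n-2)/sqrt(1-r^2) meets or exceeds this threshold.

112

r√(n−2)/√(1−r²) ≥ 2.576  ⇔  n−2 ≥ (2.576)²·(1−r²)/r²
(1−r²)/r² = (1−0.057121)/0.057121 = 16.5067
n ≥ 2 + 6.635776·16.5067 = 2 + 109.5348 = 111.5348
⌈111.5348⌉ = 112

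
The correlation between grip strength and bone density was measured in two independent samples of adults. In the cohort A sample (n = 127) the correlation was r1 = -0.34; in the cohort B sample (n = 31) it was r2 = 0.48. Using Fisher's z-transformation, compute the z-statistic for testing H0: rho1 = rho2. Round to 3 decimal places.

-4.192

z1 = atanh(-0.34) = -0.354093,  z2 = atanh(0.48) = 0.522984
SE = √(1/(n1−3) + 1/(n2−3)) = √(1/124 + 1/28) = √(0.0080645 + 0.0357143) = √0.0437788 = 0.209234
z = (z1 − z2)/SE = (-0.354093 − 0.522984) / 0.209234 = -0.877077 / 0.209234 = -4.192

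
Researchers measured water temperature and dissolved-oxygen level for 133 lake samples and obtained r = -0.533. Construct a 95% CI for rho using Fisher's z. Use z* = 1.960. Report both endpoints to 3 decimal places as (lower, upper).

(-0.645, -0.399)

Fisher z: z_r = atanh(r) = ½·ln((1+(-0.533))/(1−(-0.533))) = -0.594326
SE(z) = 1/√(n−3) = 1/√130 = 0.087706
95% ⇒ z* = 1.960; margin = 1.960·0.087706 = 0.171904
CI on z-scale: (-0.766230, -0.422422)
Back-transform: tanh(-0.766230) = -0.644732, tanh(-0.422422) = -0.398969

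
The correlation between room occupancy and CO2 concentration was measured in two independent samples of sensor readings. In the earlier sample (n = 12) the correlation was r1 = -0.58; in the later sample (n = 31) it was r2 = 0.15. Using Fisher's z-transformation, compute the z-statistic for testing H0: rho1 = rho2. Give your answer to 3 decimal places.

z1 = atanh(-0.58) = -0.662463,  z2 = atanh(0.15) = 0.151140
SE = √(1/(n1−3) + 1/(n2−3)) = √(1/9 + 1/28) = √(0.1111111 + 0.0357143) = √0.1468254 = 0.383178
z = (z1 − z2)/SE = (-0.662463 − 0.151140) / 0.383178 = -0.813603 / 0.383178 = -2.123

-2.123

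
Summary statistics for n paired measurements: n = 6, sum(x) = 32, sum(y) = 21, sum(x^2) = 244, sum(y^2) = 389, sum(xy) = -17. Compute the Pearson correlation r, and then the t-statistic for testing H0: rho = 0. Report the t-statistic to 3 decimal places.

-3.201

Numerator: nΣxy − (Σx)(Σy) = 6·(-17) − (32)(21) = -774
Denominator: √[(nΣx²−(Σx)²)(nΣy²−(Σy)²)]
  nΣx²−(Σx)² = 6·244 − 1024 = 440;  nΣy²−(Σy)² = 6·389 − 441 = 1893
  √(440·1893) = √832920 = 912.6445
r = -774 / 912.6445 = -0.8481
t = r·√(n−2)/√(1−r²) = -0.8481·√4 / √(1−0.719274) = -1.696200 / 0.529836 = -3.201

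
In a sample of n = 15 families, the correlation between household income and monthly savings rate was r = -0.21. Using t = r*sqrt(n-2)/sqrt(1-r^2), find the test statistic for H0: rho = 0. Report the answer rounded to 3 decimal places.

-0.774

1 − r² = 1 − 0.0441 = 0.9559;  √(1−r²) = 0.977701
√(n−2) = √13 = 3.605551
t = r·√(n−2)/√(1−r²) = -0.21 · 3.605551 / 0.977701 = -0.774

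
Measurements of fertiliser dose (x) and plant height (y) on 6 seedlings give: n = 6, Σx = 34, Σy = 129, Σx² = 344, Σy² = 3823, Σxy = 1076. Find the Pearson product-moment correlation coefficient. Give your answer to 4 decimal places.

0.8657

Numerator: nΣxy − (Σx)(Σy) = 6·1076 − (34)(129) = 2070
Denominator: √[(nΣx²−(Σx)²)(nΣy²−(Σy)²)]
  nΣx²−(Σx)² = 6·344 − 1156 = 908;  nΣy²−(Σy)² = 6·3823 − 16641 = 6297
  √(908·6297) = √5717676 = 2391.1662
r = 2070 / 2391.1662 = 0.8657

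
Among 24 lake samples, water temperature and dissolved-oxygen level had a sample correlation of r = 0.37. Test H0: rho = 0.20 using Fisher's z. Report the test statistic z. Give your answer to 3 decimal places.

0.851

Fisher z: atanh(0.37) = 0.388423, atanh(0.20) = 0.202733
z = (z_r − z_0)·√(n−3) = (0.388423 − 0.202733)·√21 = 0.185690 · 4.582576 = 0.851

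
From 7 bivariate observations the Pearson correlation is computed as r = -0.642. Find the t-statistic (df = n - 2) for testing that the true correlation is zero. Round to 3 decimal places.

-1.872

1 − r² = 1 − 0.412164 = 0.587836;  √(1−r²) = 0.766705
√(n−2) = √5 = 2.236068
t = r·√(n−2)/√(1−r²) = -0.642 · 2.236068 / 0.766705 = -1.872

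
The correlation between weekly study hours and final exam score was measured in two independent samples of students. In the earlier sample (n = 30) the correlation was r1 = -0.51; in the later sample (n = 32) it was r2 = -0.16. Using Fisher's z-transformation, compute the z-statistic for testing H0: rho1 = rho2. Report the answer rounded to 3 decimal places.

-1.501

z1 = atanh(-0.51) = -0.562730,  z2 = atanh(-0.16) = -0.161387
SE = √(1/(n1−3) + 1/(n2−3)) = √(1/27 + 1/29) = √(0.0370370 + 0.0344828) = √0.0715198 = 0.267432
z = (z1 − z2)/SE = (-0.562730 − (-0.161387)) / 0.267432 = -0.401343 / 0.267432 = -1.501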